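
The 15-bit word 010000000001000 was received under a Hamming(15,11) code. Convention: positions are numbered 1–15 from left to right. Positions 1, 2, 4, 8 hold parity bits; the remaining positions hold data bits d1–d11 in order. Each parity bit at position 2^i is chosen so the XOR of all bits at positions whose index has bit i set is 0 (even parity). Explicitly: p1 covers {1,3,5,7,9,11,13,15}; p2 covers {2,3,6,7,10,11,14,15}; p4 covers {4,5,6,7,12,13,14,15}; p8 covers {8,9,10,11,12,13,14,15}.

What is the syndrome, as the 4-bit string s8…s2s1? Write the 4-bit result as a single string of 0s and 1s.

s1 (pos 1,3,5,7,9,11,13,15): 0⊕0⊕0⊕0⊕0⊕0⊕0⊕0 = 0
s2 (pos 2,3,6,7,10,11,14,15): 1⊕0⊕0⊕0⊕0⊕0⊕0⊕0 = 1
s4 (pos 4,5,6,7,12,13,14,15): 0⊕0⊕0⊕0⊕1⊕0⊕0⊕0 = 1
s8 (pos 8,9,10,11,12,13,14,15): 0⊕0⊕0⊕0⊕1⊕0⊕0⊕0 = 1
Syndrome s8…s1 = 1110 → error at position 14.

1110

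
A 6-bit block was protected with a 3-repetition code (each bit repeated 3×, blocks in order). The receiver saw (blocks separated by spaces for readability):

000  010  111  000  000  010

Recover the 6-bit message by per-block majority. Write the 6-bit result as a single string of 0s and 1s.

001000

Block 1 (000): 0 ones → 0
Block 2 (010): 1 one → 0
Block 3 (111): 3 ones → 1
Block 4 (000): 0 ones → 0
Block 5 (000): 0 ones → 0
Block 6 (010): 1 one → 0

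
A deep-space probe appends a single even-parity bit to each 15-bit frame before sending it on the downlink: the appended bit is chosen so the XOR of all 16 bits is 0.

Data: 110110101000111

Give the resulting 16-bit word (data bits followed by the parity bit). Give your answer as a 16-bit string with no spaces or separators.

1101101010001111

XOR of the 15 data bits: 1⊕1⊕0⊕1⊕1⊕0⊕1⊕0⊕1⊕0⊕0⊕0⊕1⊕1⊕1 = 1
Parity bit = 1 (so all 16 bits XOR to 0).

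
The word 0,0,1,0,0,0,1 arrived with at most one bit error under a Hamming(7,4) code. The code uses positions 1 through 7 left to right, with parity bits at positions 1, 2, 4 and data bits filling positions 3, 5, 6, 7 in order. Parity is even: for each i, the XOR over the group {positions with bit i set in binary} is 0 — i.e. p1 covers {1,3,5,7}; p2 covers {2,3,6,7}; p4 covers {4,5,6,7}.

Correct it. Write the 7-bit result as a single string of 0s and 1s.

s1 (pos 1,3,5,7): 0⊕1⊕0⊕1 = 0
s2 (pos 2,3,6,7): 0⊕1⊕0⊕1 = 0
s4 (pos 4,5,6,7): 0⊕0⊕0⊕1 = 1
Syndrome s4…s1 = 100 → error at position 4.
Flip position 4: 0010001 → 0011001

0011001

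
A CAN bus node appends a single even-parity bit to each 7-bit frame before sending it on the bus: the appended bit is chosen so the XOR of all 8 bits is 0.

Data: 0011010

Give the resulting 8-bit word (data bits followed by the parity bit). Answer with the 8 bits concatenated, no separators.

00110101

XOR of the 7 data bits: 0⊕0⊕1⊕1⊕0⊕1⊕0 = 1
Parity bit = 1 (so all 8 bits XOR to 0).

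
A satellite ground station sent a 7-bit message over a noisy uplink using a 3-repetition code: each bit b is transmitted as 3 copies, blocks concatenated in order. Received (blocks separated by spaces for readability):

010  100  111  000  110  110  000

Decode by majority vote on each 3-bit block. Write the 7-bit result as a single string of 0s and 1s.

0010110

Block 1 (010): 1 one → 0
Block 2 (100): 1 one → 0
Block 3 (111): 3 ones → 1
Block 4 (000): 0 ones → 0
Block 5 (110): 2 ones → 1
Block 6 (110): 2 ones → 1
Block 7 (000): 0 ones → 0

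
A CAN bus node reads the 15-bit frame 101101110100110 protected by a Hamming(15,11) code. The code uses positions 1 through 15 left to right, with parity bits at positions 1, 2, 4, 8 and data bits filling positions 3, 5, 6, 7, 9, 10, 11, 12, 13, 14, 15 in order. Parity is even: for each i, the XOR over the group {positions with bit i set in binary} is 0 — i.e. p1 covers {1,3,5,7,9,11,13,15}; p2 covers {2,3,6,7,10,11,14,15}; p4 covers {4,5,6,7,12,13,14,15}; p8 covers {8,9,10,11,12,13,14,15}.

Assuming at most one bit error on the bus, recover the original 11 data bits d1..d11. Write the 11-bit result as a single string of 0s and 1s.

s1 (pos 1,3,5,7,9,11,13,15): 1⊕1⊕0⊕1⊕0⊕0⊕1⊕0 = 0
s2 (pos 2,3,6,7,10,11,14,15): 0⊕1⊕1⊕1⊕1⊕0⊕1⊕0 = 1
s4 (pos 4,5,6,7,12,13,14,15): 1⊕0⊕1⊕1⊕0⊕1⊕1⊕0 = 1
s8 (pos 8,9,10,11,12,13,14,15): 1⊕0⊕1⊕0⊕0⊕1⊕1⊕0 = 0
Syndrome s8…s1 = 0110 → error at position 6.
Flip position 6: 101101110100110 → 101100110100110
Read data bits from positions 3,5,6,7,9,10,11,12,13,14,15: 10010100110

10010100110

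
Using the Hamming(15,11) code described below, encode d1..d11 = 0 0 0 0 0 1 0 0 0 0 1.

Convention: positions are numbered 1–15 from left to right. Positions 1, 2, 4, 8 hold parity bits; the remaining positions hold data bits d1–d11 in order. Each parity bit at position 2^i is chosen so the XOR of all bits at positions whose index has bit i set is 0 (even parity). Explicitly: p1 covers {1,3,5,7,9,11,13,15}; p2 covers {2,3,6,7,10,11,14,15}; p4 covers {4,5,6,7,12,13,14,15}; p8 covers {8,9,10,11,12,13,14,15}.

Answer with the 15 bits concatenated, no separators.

100100000100001

Place data at non-parity positions: p1 p2 0 p4 0 0 0 p8 0 1 0 0 0 0 1
p1 (pos 1,3,5,7,9,11,13,15): XOR of data positions = 0⊕0⊕0⊕0⊕0⊕0⊕1 = 1
p2 (pos 2,3,6,7,10,11,14,15): XOR of data positions = 0⊕0⊕0⊕1⊕0⊕0⊕1 = 0
p4 (pos 4,5,6,7,12,13,14,15): XOR of data positions = 0⊕0⊕0⊕0⊕0⊕0⊕1 = 1
p8 (pos 8,9,10,11,12,13,14,15): XOR of data positions = 0⊕1⊕0⊕0⊕0⊕0⊕1 = 0
Codeword: 100100000100001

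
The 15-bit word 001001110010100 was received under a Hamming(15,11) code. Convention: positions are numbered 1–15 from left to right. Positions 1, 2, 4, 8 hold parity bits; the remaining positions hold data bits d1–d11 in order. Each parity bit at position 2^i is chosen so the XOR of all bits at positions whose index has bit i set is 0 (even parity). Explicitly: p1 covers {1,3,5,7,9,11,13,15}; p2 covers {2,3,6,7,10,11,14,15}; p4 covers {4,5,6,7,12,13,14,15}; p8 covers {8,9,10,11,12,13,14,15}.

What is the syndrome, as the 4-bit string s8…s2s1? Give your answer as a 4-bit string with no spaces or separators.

s1 (pos 1,3,5,7,9,11,13,15): 0⊕1⊕0⊕1⊕0⊕1⊕1⊕0 = 0
s2 (pos 2,3,6,7,10,11,14,15): 0⊕1⊕1⊕1⊕0⊕1⊕0⊕0 = 0
s4 (pos 4,5,6,7,12,13,14,15): 0⊕0⊕1⊕1⊕0⊕1⊕0⊕0 = 1
s8 (pos 8,9,10,11,12,13,14,15): 1⊕0⊕0⊕1⊕0⊕1⊕0⊕0 = 1
Syndrome s8…s1 = 1100 → error at position 12.

1100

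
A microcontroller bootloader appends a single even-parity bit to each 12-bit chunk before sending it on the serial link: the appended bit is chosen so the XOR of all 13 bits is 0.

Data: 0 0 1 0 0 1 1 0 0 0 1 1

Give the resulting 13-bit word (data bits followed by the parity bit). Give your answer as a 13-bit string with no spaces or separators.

0010011000111

XOR of the 12 data bits: 0⊕0⊕1⊕0⊕0⊕1⊕1⊕0⊕0⊕0⊕1⊕1 = 1
Parity bit = 1 (so all 13 bits XOR to 0).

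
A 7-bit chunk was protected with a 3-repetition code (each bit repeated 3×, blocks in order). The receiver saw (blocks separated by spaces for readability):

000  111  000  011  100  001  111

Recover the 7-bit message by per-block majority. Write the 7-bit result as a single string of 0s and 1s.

Block 1 (000): 0 ones → 0
Block 2 (111): 3 ones → 1
Block 3 (000): 0 ones → 0
Block 4 (011): 2 ones → 1
Block 5 (100): 1 one → 0
Block 6 (001): 1 one → 0
Block 7 (111): 3 ones → 1

0101001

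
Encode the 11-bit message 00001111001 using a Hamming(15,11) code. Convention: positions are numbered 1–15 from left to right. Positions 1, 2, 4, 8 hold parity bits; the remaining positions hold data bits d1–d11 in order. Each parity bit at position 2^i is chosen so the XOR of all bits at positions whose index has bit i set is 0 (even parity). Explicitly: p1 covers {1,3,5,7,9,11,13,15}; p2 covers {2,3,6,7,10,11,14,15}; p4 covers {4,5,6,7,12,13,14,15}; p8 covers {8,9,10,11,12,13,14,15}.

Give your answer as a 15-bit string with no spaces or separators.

110000011111001

Place data at non-parity positions: p1 p2 0 p4 0 0 0 p8 1 1 1 1 0 0 1
p1 (pos 1,3,5,7,9,11,13,15): XOR of data positions = 0⊕0⊕0⊕1⊕1⊕0⊕1 = 1
p2 (pos 2,3,6,7,10,11,14,15): XOR of data positions = 0⊕0⊕0⊕1⊕1⊕0⊕1 = 1
p4 (pos 4,5,6,7,12,13,14,15): XOR of data positions = 0⊕0⊕0⊕1⊕0⊕0⊕1 = 0
p8 (pos 8,9,10,11,12,13,14,15): XOR of data positions = 1⊕1⊕1⊕1⊕0⊕0⊕1 = 1
Codeword: 110000011111001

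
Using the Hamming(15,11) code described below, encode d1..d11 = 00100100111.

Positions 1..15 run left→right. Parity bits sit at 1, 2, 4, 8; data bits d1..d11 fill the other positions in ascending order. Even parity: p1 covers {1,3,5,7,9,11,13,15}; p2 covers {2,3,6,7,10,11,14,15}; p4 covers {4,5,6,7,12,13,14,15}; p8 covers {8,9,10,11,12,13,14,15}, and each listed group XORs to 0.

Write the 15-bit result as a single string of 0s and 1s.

000001000100111

Place data at non-parity positions: p1 p2 0 p4 0 1 0 p8 0 1 0 0 1 1 1
p1 (pos 1,3,5,7,9,11,13,15): XOR of data positions = 0⊕0⊕0⊕0⊕0⊕1⊕1 = 0
p2 (pos 2,3,6,7,10,11,14,15): XOR of data positions = 0⊕1⊕0⊕1⊕0⊕1⊕1 = 0
p4 (pos 4,5,6,7,12,13,14,15): XOR of data positions = 0⊕1⊕0⊕0⊕1⊕1⊕1 = 0
p8 (pos 8,9,10,11,12,13,14,15): XOR of data positions = 0⊕1⊕0⊕0⊕1⊕1⊕1 = 0
Codeword: 000001000100111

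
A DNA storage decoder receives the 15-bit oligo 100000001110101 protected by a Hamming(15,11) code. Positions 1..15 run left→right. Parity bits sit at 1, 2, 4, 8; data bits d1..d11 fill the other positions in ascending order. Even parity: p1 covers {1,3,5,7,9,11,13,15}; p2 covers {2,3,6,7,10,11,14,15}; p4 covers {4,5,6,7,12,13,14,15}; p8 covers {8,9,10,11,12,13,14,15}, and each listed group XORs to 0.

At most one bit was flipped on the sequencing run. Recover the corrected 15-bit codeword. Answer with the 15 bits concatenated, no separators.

100000001100101

s1 (pos 1,3,5,7,9,11,13,15): 1⊕0⊕0⊕0⊕1⊕1⊕1⊕1 = 1
s2 (pos 2,3,6,7,10,11,14,15): 0⊕0⊕0⊕0⊕1⊕1⊕0⊕1 = 1
s4 (pos 4,5,6,7,12,13,14,15): 0⊕0⊕0⊕0⊕0⊕1⊕0⊕1 = 0
s8 (pos 8,9,10,11,12,13,14,15): 0⊕1⊕1⊕1⊕0⊕1⊕0⊕1 = 1
Syndrome s8…s1 = 1011 → error at position 11.
Flip position 11: 100000001110101 → 100000001100101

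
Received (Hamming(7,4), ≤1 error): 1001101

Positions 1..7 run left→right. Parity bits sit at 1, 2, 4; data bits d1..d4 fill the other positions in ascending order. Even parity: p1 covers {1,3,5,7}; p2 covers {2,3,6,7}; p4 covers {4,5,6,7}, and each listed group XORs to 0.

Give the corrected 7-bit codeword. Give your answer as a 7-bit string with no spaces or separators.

1001100

s1 (pos 1,3,5,7): 1⊕0⊕1⊕1 = 1
s2 (pos 2,3,6,7): 0⊕0⊕0⊕1 = 1
s4 (pos 4,5,6,7): 1⊕1⊕0⊕1 = 1
Syndrome s4…s1 = 111 → error at position 7.
Flip position 7: 1001101 → 1001100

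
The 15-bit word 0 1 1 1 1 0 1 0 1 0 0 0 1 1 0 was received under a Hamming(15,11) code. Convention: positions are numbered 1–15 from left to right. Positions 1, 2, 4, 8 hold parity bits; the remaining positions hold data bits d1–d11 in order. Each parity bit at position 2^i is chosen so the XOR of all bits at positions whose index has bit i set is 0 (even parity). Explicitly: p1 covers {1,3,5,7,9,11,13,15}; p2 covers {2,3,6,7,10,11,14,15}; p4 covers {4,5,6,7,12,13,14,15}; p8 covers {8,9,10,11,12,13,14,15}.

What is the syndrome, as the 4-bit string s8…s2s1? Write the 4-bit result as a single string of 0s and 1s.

s1 (pos 1,3,5,7,9,11,13,15): 0⊕1⊕1⊕1⊕1⊕0⊕1⊕0 = 1
s2 (pos 2,3,6,7,10,11,14,15): 1⊕1⊕0⊕1⊕0⊕0⊕1⊕0 = 0
s4 (pos 4,5,6,7,12,13,14,15): 1⊕1⊕0⊕1⊕0⊕1⊕1⊕0 = 1
s8 (pos 8,9,10,11,12,13,14,15): 0⊕1⊕0⊕0⊕0⊕1⊕1⊕0 = 1
Syndrome s8…s1 = 1101 → error at position 13.

1101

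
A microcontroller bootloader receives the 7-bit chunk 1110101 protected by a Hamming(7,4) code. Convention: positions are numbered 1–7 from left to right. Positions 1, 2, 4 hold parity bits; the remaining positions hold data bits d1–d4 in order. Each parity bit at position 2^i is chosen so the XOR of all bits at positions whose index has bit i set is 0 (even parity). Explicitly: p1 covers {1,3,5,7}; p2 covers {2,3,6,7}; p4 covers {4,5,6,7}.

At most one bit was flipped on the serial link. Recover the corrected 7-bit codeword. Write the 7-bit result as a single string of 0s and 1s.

s1 (pos 1,3,5,7): 1⊕1⊕1⊕1 = 0
s2 (pos 2,3,6,7): 1⊕1⊕0⊕1 = 1
s4 (pos 4,5,6,7): 0⊕1⊕0⊕1 = 0
Syndrome s4…s1 = 010 → error at position 2.
Flip position 2: 1110101 → 1010101

1010101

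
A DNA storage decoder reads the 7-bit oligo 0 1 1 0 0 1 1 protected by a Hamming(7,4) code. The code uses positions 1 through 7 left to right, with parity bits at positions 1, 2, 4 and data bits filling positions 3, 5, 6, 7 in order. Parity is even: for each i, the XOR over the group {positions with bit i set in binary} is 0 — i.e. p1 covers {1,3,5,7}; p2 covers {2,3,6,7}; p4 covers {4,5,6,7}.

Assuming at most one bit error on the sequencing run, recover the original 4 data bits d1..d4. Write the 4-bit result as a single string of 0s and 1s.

1011

s1 (pos 1,3,5,7): 0⊕1⊕0⊕1 = 0
s2 (pos 2,3,6,7): 1⊕1⊕1⊕1 = 0
s4 (pos 4,5,6,7): 0⊕0⊕1⊕1 = 0
Syndrome s4…s1 = 000 → no error.
Read data bits from positions 3,5,6,7: 1011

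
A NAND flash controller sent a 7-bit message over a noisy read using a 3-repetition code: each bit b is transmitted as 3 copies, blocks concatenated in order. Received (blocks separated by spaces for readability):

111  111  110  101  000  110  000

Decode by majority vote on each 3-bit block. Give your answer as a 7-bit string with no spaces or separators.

1111010

Block 1 (111): 3 ones → 1
Block 2 (111): 3 ones → 1
Block 3 (110): 2 ones → 1
Block 4 (101): 2 ones → 1
Block 5 (000): 0 ones → 0
Block 6 (110): 2 ones → 1
Block 7 (000): 0 ones → 0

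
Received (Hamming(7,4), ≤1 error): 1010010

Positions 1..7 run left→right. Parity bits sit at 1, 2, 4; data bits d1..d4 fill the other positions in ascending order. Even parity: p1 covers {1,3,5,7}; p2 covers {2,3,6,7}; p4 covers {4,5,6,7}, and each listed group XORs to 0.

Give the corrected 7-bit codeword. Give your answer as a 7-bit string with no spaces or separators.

s1 (pos 1,3,5,7): 1⊕1⊕0⊕0 = 0
s2 (pos 2,3,6,7): 0⊕1⊕1⊕0 = 0
s4 (pos 4,5,6,7): 0⊕0⊕1⊕0 = 1
Syndrome s4…s1 = 100 → error at position 4.
Flip position 4: 1010010 → 1011010

1011010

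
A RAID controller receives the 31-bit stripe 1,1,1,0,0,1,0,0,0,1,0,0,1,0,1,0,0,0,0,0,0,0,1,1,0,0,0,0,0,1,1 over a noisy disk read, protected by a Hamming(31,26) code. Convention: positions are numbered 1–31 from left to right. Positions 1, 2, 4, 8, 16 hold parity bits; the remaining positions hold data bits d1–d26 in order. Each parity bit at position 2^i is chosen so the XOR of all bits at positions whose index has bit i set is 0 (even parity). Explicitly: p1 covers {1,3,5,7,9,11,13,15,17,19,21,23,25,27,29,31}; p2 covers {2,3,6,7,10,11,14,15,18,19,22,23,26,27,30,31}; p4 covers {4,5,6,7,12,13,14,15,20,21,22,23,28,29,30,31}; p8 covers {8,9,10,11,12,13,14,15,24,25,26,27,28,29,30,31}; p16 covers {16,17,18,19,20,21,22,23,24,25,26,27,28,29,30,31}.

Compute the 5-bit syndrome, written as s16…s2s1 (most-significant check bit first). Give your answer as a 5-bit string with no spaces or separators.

00000

s1 (pos 1,3,5,7,9,11,13,15,17,19,21,23,25,27,29,31): 1⊕1⊕0⊕0⊕0⊕0⊕1⊕1⊕0⊕0⊕0⊕1⊕0⊕0⊕0⊕1 = 0
s2 (pos 2,3,6,7,10,11,14,15,18,19,22,23,26,27,30,31): 1⊕1⊕1⊕0⊕1⊕0⊕0⊕1⊕0⊕0⊕0⊕1⊕0⊕0⊕1⊕1 = 0
s4 (pos 4,5,6,7,12,13,14,15,20,21,22,23,28,29,30,31): 0⊕0⊕1⊕0⊕0⊕1⊕0⊕1⊕0⊕0⊕0⊕1⊕0⊕0⊕1⊕1 = 0
s8 (pos 8,9,10,11,12,13,14,15,24,25,26,27,28,29,30,31): 0⊕0⊕1⊕0⊕0⊕1⊕0⊕1⊕1⊕0⊕0⊕0⊕0⊕0⊕1⊕1 = 0
s16 (pos 16,17,18,19,20,21,22,23,24,25,26,27,28,29,30,31): 0⊕0⊕0⊕0⊕0⊕0⊕0⊕1⊕1⊕0⊕0⊕0⊕0⊕0⊕1⊕1 = 0
Syndrome s16…s1 = 00000 → no error.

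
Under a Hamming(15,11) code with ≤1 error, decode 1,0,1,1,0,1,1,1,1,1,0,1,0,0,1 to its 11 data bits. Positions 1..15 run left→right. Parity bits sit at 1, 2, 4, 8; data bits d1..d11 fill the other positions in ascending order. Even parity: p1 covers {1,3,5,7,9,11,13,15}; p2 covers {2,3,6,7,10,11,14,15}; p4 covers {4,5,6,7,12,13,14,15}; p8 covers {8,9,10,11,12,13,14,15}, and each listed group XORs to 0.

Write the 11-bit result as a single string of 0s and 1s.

10111101000

s1 (pos 1,3,5,7,9,11,13,15): 1⊕1⊕0⊕1⊕1⊕0⊕0⊕1 = 1
s2 (pos 2,3,6,7,10,11,14,15): 0⊕1⊕1⊕1⊕1⊕0⊕0⊕1 = 1
s4 (pos 4,5,6,7,12,13,14,15): 1⊕0⊕1⊕1⊕1⊕0⊕0⊕1 = 1
s8 (pos 8,9,10,11,12,13,14,15): 1⊕1⊕1⊕0⊕1⊕0⊕0⊕1 = 1
Syndrome s8…s1 = 1111 → error at position 15.
Flip position 15: 101101111101001 → 101101111101000
Read data bits from positions 3,5,6,7,9,10,11,12,13,14,15: 10111101000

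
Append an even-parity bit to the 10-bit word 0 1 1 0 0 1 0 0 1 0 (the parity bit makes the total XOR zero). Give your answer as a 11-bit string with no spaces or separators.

XOR of the 10 data bits: 0⊕1⊕1⊕0⊕0⊕1⊕0⊕0⊕1⊕0 = 0
Parity bit = 0 (so all 11 bits XOR to 0).

01100100100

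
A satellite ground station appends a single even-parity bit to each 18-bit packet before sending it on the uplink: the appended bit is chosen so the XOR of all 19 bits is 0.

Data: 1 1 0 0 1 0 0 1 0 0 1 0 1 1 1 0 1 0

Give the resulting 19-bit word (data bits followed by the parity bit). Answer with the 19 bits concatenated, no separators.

XOR of the 18 data bits: 1⊕1⊕0⊕0⊕1⊕0⊕0⊕1⊕0⊕0⊕1⊕0⊕1⊕1⊕1⊕0⊕1⊕0 = 1
Parity bit = 1 (so all 19 bits XOR to 0).

1100100100101110101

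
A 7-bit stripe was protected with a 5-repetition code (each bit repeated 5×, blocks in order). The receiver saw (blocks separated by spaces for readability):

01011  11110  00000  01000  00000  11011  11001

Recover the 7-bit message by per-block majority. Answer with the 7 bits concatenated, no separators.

Block 1 (01011): 3 ones → 1
Block 2 (11110): 4 ones → 1
Block 3 (00000): 0 ones → 0
Block 4 (01000): 1 one → 0
Block 5 (00000): 0 ones → 0
Block 6 (11011): 4 ones → 1
Block 7 (11001): 3 ones → 1

1100011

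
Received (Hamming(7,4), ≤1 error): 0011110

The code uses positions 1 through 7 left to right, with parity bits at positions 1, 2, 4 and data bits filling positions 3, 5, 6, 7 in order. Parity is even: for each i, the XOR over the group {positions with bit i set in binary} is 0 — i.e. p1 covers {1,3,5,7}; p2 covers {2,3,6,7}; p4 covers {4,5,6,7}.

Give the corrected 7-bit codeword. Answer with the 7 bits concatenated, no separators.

s1 (pos 1,3,5,7): 0⊕1⊕1⊕0 = 0
s2 (pos 2,3,6,7): 0⊕1⊕1⊕0 = 0
s4 (pos 4,5,6,7): 1⊕1⊕1⊕0 = 1
Syndrome s4…s1 = 100 → error at position 4.
Flip position 4: 0011110 → 0010110

0010110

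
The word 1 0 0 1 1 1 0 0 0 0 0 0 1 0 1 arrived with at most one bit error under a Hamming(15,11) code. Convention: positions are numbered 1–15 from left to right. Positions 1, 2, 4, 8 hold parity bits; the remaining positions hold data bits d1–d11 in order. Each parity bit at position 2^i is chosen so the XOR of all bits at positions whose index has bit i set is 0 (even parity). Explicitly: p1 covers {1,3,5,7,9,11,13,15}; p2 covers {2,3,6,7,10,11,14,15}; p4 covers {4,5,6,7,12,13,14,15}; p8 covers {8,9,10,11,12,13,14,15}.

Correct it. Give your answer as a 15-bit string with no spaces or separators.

100011000000101

s1 (pos 1,3,5,7,9,11,13,15): 1⊕0⊕1⊕0⊕0⊕0⊕1⊕1 = 0
s2 (pos 2,3,6,7,10,11,14,15): 0⊕0⊕1⊕0⊕0⊕0⊕0⊕1 = 0
s4 (pos 4,5,6,7,12,13,14,15): 1⊕1⊕1⊕0⊕0⊕1⊕0⊕1 = 1
s8 (pos 8,9,10,11,12,13,14,15): 0⊕0⊕0⊕0⊕0⊕1⊕0⊕1 = 0
Syndrome s8…s1 = 0100 → error at position 4.
Flip position 4: 100111000000101 → 100011000000101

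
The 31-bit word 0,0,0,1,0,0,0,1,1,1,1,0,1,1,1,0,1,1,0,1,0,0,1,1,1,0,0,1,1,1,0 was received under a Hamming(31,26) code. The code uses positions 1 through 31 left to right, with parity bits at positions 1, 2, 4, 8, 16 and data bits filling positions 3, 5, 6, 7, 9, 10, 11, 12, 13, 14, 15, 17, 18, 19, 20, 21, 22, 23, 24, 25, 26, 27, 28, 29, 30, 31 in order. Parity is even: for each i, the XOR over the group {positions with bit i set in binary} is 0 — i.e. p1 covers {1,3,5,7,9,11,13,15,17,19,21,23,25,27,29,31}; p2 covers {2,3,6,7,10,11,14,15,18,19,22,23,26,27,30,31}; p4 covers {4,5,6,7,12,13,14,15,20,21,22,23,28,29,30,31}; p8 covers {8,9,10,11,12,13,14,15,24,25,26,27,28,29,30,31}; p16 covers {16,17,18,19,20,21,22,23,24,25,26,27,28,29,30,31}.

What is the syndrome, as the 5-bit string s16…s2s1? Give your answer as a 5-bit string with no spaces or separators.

10110

s1 (pos 1,3,5,7,9,11,13,15,17,19,21,23,25,27,29,31): 0⊕0⊕0⊕0⊕1⊕1⊕1⊕1⊕1⊕0⊕0⊕1⊕1⊕0⊕1⊕0 = 0
s2 (pos 2,3,6,7,10,11,14,15,18,19,22,23,26,27,30,31): 0⊕0⊕0⊕0⊕1⊕1⊕1⊕1⊕1⊕0⊕0⊕1⊕0⊕0⊕1⊕0 = 1
s4 (pos 4,5,6,7,12,13,14,15,20,21,22,23,28,29,30,31): 1⊕0⊕0⊕0⊕0⊕1⊕1⊕1⊕1⊕0⊕0⊕1⊕1⊕1⊕1⊕0 = 1
s8 (pos 8,9,10,11,12,13,14,15,24,25,26,27,28,29,30,31): 1⊕1⊕1⊕1⊕0⊕1⊕1⊕1⊕1⊕1⊕0⊕0⊕1⊕1⊕1⊕0 = 0
s16 (pos 16,17,18,19,20,21,22,23,24,25,26,27,28,29,30,31): 0⊕1⊕1⊕0⊕1⊕0⊕0⊕1⊕1⊕1⊕0⊕0⊕1⊕1⊕1⊕0 = 1
Syndrome s16…s1 = 10110 → error at position 22.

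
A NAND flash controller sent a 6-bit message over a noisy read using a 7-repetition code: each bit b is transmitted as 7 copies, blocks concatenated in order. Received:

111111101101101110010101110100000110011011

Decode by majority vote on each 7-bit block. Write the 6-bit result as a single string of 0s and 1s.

Block 1 (1111111): 7 ones → 1
Block 2 (0110110): 4 ones → 1
Block 3 (1110010): 4 ones → 1
Block 4 (1011101): 5 ones → 1
Block 5 (0000011): 2 ones → 0
Block 6 (0011011): 4 ones → 1

111101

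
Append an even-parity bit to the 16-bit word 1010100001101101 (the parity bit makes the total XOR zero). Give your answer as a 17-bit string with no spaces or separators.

10101000011011010

XOR of the 16 data bits: 1⊕0⊕1⊕0⊕1⊕0⊕0⊕0⊕0⊕1⊕1⊕0⊕1⊕1⊕0⊕1 = 0
Parity bit = 0 (so all 17 bits XOR to 0).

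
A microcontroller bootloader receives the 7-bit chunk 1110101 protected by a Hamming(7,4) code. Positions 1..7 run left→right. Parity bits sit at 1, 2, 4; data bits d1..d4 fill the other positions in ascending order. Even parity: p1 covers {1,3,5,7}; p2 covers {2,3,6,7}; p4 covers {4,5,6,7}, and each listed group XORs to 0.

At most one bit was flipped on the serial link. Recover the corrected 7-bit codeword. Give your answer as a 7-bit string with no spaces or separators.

s1 (pos 1,3,5,7): 1⊕1⊕1⊕1 = 0
s2 (pos 2,3,6,7): 1⊕1⊕0⊕1 = 1
s4 (pos 4,5,6,7): 0⊕1⊕0⊕1 = 0
Syndrome s4…s1 = 010 → error at position 2.
Flip position 2: 1110101 → 1010101

1010101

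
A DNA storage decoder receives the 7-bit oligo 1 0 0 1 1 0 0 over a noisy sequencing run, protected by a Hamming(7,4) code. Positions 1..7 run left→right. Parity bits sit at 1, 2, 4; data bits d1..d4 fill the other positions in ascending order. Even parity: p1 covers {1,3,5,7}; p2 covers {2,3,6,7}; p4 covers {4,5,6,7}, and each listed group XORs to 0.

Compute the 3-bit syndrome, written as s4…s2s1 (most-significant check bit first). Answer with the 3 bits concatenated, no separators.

000

s1 (pos 1,3,5,7): 1⊕0⊕1⊕0 = 0
s2 (pos 2,3,6,7): 0⊕0⊕0⊕0 = 0
s4 (pos 4,5,6,7): 1⊕1⊕0⊕0 = 0
Syndrome s4…s1 = 000 → no error.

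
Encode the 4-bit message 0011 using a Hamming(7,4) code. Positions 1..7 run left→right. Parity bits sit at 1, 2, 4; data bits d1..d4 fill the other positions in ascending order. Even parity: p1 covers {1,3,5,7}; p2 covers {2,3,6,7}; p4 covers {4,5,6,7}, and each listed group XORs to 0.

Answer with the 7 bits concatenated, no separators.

1000011

Place data at non-parity positions: p1 p2 0 p4 0 1 1
p1 (pos 1,3,5,7): XOR of data positions = 0⊕0⊕1 = 1
p2 (pos 2,3,6,7): XOR of data positions = 0⊕1⊕1 = 0
p4 (pos 4,5,6,7): XOR of data positions = 0⊕1⊕1 = 0
Codeword: 1000011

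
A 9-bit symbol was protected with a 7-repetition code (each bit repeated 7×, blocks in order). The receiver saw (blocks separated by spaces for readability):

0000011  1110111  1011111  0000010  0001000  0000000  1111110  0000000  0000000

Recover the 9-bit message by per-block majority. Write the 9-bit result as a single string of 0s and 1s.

011000100

Block 1 (0000011): 2 ones → 0
Block 2 (1110111): 6 ones → 1
Block 3 (1011111): 6 ones → 1
Block 4 (0000010): 1 one → 0
Block 5 (0001000): 1 one → 0
Block 6 (0000000): 0 ones → 0
Block 7 (1111110): 6 ones → 1
Block 8 (0000000): 0 ones → 0
Block 9 (0000000): 0 ones → 0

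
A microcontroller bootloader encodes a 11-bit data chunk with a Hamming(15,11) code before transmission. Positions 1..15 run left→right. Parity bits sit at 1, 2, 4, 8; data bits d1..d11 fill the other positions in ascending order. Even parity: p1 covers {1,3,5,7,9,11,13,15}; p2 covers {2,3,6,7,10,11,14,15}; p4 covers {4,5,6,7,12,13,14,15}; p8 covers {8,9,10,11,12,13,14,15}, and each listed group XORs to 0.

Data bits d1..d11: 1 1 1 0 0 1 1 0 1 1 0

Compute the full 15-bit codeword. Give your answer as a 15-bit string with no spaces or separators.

Place data at non-parity positions: p1 p2 1 p4 1 1 0 p8 0 1 1 0 1 1 0
p1 (pos 1,3,5,7,9,11,13,15): XOR of data positions = 1⊕1⊕0⊕0⊕1⊕1⊕0 = 0
p2 (pos 2,3,6,7,10,11,14,15): XOR of data positions = 1⊕1⊕0⊕1⊕1⊕1⊕0 = 1
p4 (pos 4,5,6,7,12,13,14,15): XOR of data positions = 1⊕1⊕0⊕0⊕1⊕1⊕0 = 0
p8 (pos 8,9,10,11,12,13,14,15): XOR of data positions = 0⊕1⊕1⊕0⊕1⊕1⊕0 = 0
Codeword: 011011000110110

011011000110110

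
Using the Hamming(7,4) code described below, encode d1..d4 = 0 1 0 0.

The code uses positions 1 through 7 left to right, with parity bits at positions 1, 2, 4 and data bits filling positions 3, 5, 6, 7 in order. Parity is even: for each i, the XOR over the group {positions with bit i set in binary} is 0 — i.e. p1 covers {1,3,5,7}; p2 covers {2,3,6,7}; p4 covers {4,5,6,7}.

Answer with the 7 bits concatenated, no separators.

1001100

Place data at non-parity positions: p1 p2 0 p4 1 0 0
p1 (pos 1,3,5,7): XOR of data positions = 0⊕1⊕0 = 1
p2 (pos 2,3,6,7): XOR of data positions = 0⊕0⊕0 = 0
p4 (pos 4,5,6,7): XOR of data positions = 1⊕0⊕0 = 1
Codeword: 1001100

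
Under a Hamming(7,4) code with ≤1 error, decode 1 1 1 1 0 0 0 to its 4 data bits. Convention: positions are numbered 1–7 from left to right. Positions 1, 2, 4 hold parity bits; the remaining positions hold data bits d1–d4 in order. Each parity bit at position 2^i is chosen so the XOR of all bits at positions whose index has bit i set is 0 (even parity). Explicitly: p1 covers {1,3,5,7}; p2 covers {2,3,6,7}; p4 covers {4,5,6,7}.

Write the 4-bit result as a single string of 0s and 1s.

1000

s1 (pos 1,3,5,7): 1⊕1⊕0⊕0 = 0
s2 (pos 2,3,6,7): 1⊕1⊕0⊕0 = 0
s4 (pos 4,5,6,7): 1⊕0⊕0⊕0 = 1
Syndrome s4…s1 = 100 → error at position 4.
Flip position 4: 1111000 → 1110000
Read data bits from positions 3,5,6,7: 1000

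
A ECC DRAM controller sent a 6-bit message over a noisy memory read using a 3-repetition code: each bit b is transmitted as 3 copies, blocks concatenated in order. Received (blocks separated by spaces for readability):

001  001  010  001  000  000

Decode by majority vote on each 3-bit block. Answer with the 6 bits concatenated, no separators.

000000

Block 1 (001): 1 one → 0
Block 2 (001): 1 one → 0
Block 3 (010): 1 one → 0
Block 4 (001): 1 one → 0
Block 5 (000): 0 ones → 0
Block 6 (000): 0 ones → 0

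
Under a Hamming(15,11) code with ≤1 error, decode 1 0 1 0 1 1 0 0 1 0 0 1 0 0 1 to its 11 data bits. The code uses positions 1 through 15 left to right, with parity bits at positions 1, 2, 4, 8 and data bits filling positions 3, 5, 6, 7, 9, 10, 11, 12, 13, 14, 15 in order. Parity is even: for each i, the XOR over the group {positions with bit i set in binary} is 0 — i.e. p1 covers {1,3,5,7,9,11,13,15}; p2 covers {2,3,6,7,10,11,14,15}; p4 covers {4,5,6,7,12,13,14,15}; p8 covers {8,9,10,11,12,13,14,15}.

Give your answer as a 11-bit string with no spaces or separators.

11101011001

s1 (pos 1,3,5,7,9,11,13,15): 1⊕1⊕1⊕0⊕1⊕0⊕0⊕1 = 1
s2 (pos 2,3,6,7,10,11,14,15): 0⊕1⊕1⊕0⊕0⊕0⊕0⊕1 = 1
s4 (pos 4,5,6,7,12,13,14,15): 0⊕1⊕1⊕0⊕1⊕0⊕0⊕1 = 0
s8 (pos 8,9,10,11,12,13,14,15): 0⊕1⊕0⊕0⊕1⊕0⊕0⊕1 = 1
Syndrome s8…s1 = 1011 → error at position 11.
Flip position 11: 101011001001001 → 101011001011001
Read data bits from positions 3,5,6,7,9,10,11,12,13,14,15: 11101011001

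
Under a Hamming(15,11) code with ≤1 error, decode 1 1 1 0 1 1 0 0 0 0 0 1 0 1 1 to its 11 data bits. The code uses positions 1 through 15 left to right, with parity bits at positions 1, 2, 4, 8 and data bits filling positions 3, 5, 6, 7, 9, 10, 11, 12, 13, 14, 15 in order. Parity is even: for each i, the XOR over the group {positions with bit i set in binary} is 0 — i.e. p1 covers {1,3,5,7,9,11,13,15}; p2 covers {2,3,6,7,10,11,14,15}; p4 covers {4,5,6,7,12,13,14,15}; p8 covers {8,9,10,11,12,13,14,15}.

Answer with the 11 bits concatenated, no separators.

s1 (pos 1,3,5,7,9,11,13,15): 1⊕1⊕1⊕0⊕0⊕0⊕0⊕1 = 0
s2 (pos 2,3,6,7,10,11,14,15): 1⊕1⊕1⊕0⊕0⊕0⊕1⊕1 = 1
s4 (pos 4,5,6,7,12,13,14,15): 0⊕1⊕1⊕0⊕1⊕0⊕1⊕1 = 1
s8 (pos 8,9,10,11,12,13,14,15): 0⊕0⊕0⊕0⊕1⊕0⊕1⊕1 = 1
Syndrome s8…s1 = 1110 → error at position 14.
Flip position 14: 111011000001011 → 111011000001001
Read data bits from positions 3,5,6,7,9,10,11,12,13,14,15: 11100001001

11100001001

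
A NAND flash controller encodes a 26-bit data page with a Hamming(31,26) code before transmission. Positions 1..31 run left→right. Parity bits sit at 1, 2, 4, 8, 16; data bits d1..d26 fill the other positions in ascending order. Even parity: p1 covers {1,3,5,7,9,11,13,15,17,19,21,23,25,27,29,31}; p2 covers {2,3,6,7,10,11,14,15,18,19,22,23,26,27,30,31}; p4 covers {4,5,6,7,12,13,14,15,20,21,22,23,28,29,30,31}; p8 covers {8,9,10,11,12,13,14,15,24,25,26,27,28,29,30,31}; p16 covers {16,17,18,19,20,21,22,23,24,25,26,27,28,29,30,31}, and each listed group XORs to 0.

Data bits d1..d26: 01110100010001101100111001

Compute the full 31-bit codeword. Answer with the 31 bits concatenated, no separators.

0001111001000100001101100111001

Place data at non-parity positions: p1 p2 0 p4 1 1 1 p8 0 1 0 0 0 1 0 p16 0 0 1 1 0 1 1 0 0 1 1 1 0 0 1
p1 (pos 1,3,5,7,9,11,13,15,17,19,21,23,25,27,29,31): XOR of data positions = 0⊕1⊕1⊕0⊕0⊕0⊕0⊕0⊕1⊕0⊕1⊕0⊕1⊕0⊕1 = 0
p2 (pos 2,3,6,7,10,11,14,15,18,19,22,23,26,27,30,31): XOR of data positions = 0⊕1⊕1⊕1⊕0⊕1⊕0⊕0⊕1⊕1⊕1⊕1⊕1⊕0⊕1 = 0
p4 (pos 4,5,6,7,12,13,14,15,20,21,22,23,28,29,30,31): XOR of data positions = 1⊕1⊕1⊕0⊕0⊕1⊕0⊕1⊕0⊕1⊕1⊕1⊕0⊕0⊕1 = 1
p8 (pos 8,9,10,11,12,13,14,15,24,25,26,27,28,29,30,31): XOR of data positions = 0⊕1⊕0⊕0⊕0⊕1⊕0⊕0⊕0⊕1⊕1⊕1⊕0⊕0⊕1 = 0
p16 (pos 16,17,18,19,20,21,22,23,24,25,26,27,28,29,30,31): XOR of data positions = 0⊕0⊕1⊕1⊕0⊕1⊕1⊕0⊕0⊕1⊕1⊕1⊕0⊕0⊕1 = 0
Codeword: 0001111001000100001101100111001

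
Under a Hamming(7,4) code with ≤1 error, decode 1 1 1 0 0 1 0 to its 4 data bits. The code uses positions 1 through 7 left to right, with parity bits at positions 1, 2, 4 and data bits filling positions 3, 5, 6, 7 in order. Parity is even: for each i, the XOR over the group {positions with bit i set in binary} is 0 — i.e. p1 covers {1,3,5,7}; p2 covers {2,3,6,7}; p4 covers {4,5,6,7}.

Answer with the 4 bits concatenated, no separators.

1000

s1 (pos 1,3,5,7): 1⊕1⊕0⊕0 = 0
s2 (pos 2,3,6,7): 1⊕1⊕1⊕0 = 1
s4 (pos 4,5,6,7): 0⊕0⊕1⊕0 = 1
Syndrome s4…s1 = 110 → error at position 6.
Flip position 6: 1110010 → 1110000
Read data bits from positions 3,5,6,7: 1000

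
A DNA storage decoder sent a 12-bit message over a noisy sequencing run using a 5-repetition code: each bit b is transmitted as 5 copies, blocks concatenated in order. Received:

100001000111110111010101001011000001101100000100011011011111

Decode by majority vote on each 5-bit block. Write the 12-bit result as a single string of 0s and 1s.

Block 1 (10000): 1 one → 0
Block 2 (10001): 2 ones → 0
Block 3 (11110): 4 ones → 1
Block 4 (11101): 4 ones → 1
Block 5 (01010): 2 ones → 0
Block 6 (01011): 3 ones → 1
Block 7 (00000): 0 ones → 0
Block 8 (11011): 4 ones → 1
Block 9 (00000): 0 ones → 0
Block 10 (10001): 2 ones → 0
Block 11 (10110): 3 ones → 1
Block 12 (11111): 5 ones → 1

001101010011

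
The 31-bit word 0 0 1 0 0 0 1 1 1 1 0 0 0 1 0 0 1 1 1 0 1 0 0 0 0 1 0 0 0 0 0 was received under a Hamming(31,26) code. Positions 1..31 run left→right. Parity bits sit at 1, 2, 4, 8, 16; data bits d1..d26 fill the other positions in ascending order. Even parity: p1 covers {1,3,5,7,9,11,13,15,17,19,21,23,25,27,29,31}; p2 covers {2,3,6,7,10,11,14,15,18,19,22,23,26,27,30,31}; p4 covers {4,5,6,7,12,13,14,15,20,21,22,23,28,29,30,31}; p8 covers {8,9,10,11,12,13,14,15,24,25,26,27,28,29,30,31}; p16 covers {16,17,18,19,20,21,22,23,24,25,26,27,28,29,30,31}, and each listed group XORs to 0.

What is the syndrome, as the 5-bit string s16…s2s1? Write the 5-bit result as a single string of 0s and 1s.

s1 (pos 1,3,5,7,9,11,13,15,17,19,21,23,25,27,29,31): 0⊕1⊕0⊕1⊕1⊕0⊕0⊕0⊕1⊕1⊕1⊕0⊕0⊕0⊕0⊕0 = 0
s2 (pos 2,3,6,7,10,11,14,15,18,19,22,23,26,27,30,31): 0⊕1⊕0⊕1⊕1⊕0⊕1⊕0⊕1⊕1⊕0⊕0⊕1⊕0⊕0⊕0 = 1
s4 (pos 4,5,6,7,12,13,14,15,20,21,22,23,28,29,30,31): 0⊕0⊕0⊕1⊕0⊕0⊕1⊕0⊕0⊕1⊕0⊕0⊕0⊕0⊕0⊕0 = 1
s8 (pos 8,9,10,11,12,13,14,15,24,25,26,27,28,29,30,31): 1⊕1⊕1⊕0⊕0⊕0⊕1⊕0⊕0⊕0⊕1⊕0⊕0⊕0⊕0⊕0 = 1
s16 (pos 16,17,18,19,20,21,22,23,24,25,26,27,28,29,30,31): 0⊕1⊕1⊕1⊕0⊕1⊕0⊕0⊕0⊕0⊕1⊕0⊕0⊕0⊕0⊕0 = 1
Syndrome s16…s1 = 11110 → error at position 30.

11110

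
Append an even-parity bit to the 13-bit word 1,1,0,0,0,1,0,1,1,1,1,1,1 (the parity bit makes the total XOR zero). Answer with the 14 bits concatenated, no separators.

11000101111111

XOR of the 13 data bits: 1⊕1⊕0⊕0⊕0⊕1⊕0⊕1⊕1⊕1⊕1⊕1⊕1 = 1
Parity bit = 1 (so all 14 bits XOR to 0).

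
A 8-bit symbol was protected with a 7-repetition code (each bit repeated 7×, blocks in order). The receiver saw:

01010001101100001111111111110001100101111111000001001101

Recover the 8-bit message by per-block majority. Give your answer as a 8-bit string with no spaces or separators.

01110101

Block 1 (0101000): 2 ones → 0
Block 2 (1101100): 4 ones → 1
Block 3 (0011111): 5 ones → 1
Block 4 (1111111): 7 ones → 1
Block 5 (0001100): 2 ones → 0
Block 6 (1011111): 6 ones → 1
Block 7 (1100000): 2 ones → 0
Block 8 (1001101): 4 ones → 1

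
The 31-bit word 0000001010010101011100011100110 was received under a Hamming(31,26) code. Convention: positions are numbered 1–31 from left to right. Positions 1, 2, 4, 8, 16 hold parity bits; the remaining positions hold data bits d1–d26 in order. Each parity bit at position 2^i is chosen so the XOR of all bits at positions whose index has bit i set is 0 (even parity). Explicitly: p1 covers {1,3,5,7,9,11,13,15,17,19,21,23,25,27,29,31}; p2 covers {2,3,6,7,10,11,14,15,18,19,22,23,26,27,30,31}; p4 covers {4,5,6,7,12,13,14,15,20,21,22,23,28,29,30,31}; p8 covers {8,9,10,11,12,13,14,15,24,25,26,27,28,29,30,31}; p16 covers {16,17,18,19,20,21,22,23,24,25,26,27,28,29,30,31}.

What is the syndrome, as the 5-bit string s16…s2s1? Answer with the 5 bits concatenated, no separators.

s1 (pos 1,3,5,7,9,11,13,15,17,19,21,23,25,27,29,31): 0⊕0⊕0⊕1⊕1⊕0⊕0⊕0⊕0⊕1⊕0⊕0⊕1⊕0⊕1⊕0 = 1
s2 (pos 2,3,6,7,10,11,14,15,18,19,22,23,26,27,30,31): 0⊕0⊕0⊕1⊕0⊕0⊕1⊕0⊕1⊕1⊕0⊕0⊕1⊕0⊕1⊕0 = 0
s4 (pos 4,5,6,7,12,13,14,15,20,21,22,23,28,29,30,31): 0⊕0⊕0⊕1⊕1⊕0⊕1⊕0⊕1⊕0⊕0⊕0⊕0⊕1⊕1⊕0 = 0
s8 (pos 8,9,10,11,12,13,14,15,24,25,26,27,28,29,30,31): 0⊕1⊕0⊕0⊕1⊕0⊕1⊕0⊕1⊕1⊕1⊕0⊕0⊕1⊕1⊕0 = 0
s16 (pos 16,17,18,19,20,21,22,23,24,25,26,27,28,29,30,31): 1⊕0⊕1⊕1⊕1⊕0⊕0⊕0⊕1⊕1⊕1⊕0⊕0⊕1⊕1⊕0 = 1
Syndrome s16…s1 = 10001 → error at position 17.

10001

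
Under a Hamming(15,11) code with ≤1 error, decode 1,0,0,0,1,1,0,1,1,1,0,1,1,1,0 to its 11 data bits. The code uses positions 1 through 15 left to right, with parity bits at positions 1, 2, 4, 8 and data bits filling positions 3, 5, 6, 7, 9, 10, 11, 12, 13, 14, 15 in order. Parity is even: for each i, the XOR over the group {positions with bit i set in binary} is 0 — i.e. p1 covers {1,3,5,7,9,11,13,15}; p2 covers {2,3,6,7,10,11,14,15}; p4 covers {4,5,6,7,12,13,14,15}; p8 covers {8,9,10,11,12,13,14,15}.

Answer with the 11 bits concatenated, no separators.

01001101110

s1 (pos 1,3,5,7,9,11,13,15): 1⊕0⊕1⊕0⊕1⊕0⊕1⊕0 = 0
s2 (pos 2,3,6,7,10,11,14,15): 0⊕0⊕1⊕0⊕1⊕0⊕1⊕0 = 1
s4 (pos 4,5,6,7,12,13,14,15): 0⊕1⊕1⊕0⊕1⊕1⊕1⊕0 = 1
s8 (pos 8,9,10,11,12,13,14,15): 1⊕1⊕1⊕0⊕1⊕1⊕1⊕0 = 0
Syndrome s8…s1 = 0110 → error at position 6.
Flip position 6: 100011011101110 → 100010011101110
Read data bits from positions 3,5,6,7,9,10,11,12,13,14,15: 01001101110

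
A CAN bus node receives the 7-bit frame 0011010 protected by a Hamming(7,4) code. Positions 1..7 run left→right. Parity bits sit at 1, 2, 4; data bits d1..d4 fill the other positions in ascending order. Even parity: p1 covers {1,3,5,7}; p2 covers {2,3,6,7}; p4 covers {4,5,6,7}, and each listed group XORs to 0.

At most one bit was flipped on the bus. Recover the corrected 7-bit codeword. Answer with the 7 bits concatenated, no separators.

s1 (pos 1,3,5,7): 0⊕1⊕0⊕0 = 1
s2 (pos 2,3,6,7): 0⊕1⊕1⊕0 = 0
s4 (pos 4,5,6,7): 1⊕0⊕1⊕0 = 0
Syndrome s4…s1 = 001 → error at position 1.
Flip position 1: 0011010 → 1011010

1011010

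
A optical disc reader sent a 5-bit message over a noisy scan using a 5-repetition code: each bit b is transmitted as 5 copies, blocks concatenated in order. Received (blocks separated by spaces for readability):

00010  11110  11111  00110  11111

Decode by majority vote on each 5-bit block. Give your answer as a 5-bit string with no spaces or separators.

Block 1 (00010): 1 one → 0
Block 2 (11110): 4 ones → 1
Block 3 (11111): 5 ones → 1
Block 4 (00110): 2 ones → 0
Block 5 (11111): 5 ones → 1

01101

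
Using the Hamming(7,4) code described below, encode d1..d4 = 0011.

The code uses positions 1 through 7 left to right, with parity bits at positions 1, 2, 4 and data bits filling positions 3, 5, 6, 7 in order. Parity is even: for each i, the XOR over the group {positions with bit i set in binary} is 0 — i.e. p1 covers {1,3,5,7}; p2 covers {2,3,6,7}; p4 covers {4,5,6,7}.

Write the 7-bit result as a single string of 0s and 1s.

Place data at non-parity positions: p1 p2 0 p4 0 1 1
p1 (pos 1,3,5,7): XOR of data positions = 0⊕0⊕1 = 1
p2 (pos 2,3,6,7): XOR of data positions = 0⊕1⊕1 = 0
p4 (pos 4,5,6,7): XOR of data positions = 0⊕1⊕1 = 0
Codeword: 1000011

1000011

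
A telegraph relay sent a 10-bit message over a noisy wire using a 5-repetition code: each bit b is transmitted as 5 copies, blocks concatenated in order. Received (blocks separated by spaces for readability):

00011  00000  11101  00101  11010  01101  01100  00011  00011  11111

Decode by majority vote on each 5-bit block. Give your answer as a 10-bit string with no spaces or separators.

0010110001

Block 1 (00011): 2 ones → 0
Block 2 (00000): 0 ones → 0
Block 3 (11101): 4 ones → 1
Block 4 (00101): 2 ones → 0
Block 5 (11010): 3 ones → 1
Block 6 (01101): 3 ones → 1
Block 7 (01100): 2 ones → 0
Block 8 (00011): 2 ones → 0
Block 9 (00011): 2 ones → 0
Block 10 (11111): 5 ones → 1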